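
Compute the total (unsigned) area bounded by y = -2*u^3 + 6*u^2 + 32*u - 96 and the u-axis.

517

The curve meets the u-axis where -2*u^3 + 6*u^2 + 32*u - 96 = 0, i.e. -2*(u - 4)*(u - 3)*(u + 4) = 0, at u = -4, 3, 4.
On [-4, 3] the curve lies below the axis; ∫[-4,3] (-2*u^3 + 6*u^2 + 32*u - 96) du = -1029/2, giving area 1029/2.
On [3, 4] the curve lies above the axis; ∫[3,4] (-2*u^3 + 6*u^2 + 32*u - 96) du = 5/2, giving area 5/2.
Total area = 1029/2 + 5/2 = 517.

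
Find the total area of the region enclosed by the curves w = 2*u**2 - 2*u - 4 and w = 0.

9

Set the curves equal: 2*u**2 - 2*u - 4 = 0, so 2*u**2 - 2*u - 4 = 0, which factors as 2*(u - 2)*(u + 1) = 0. The curves meet at u = -1, 2.
On [-1, 2], w = 0 is on top; that piece has area ∫[-1,2] (-(2*u**2 - 2*u - 4)) du = 9.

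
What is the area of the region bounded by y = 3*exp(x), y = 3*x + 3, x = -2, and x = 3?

On [-2, 3], (3*exp(x)) - (3*x + 3) = -3*x + 3*exp(x) - 3 is ≥ 0 throughout, so the area is a single integral of |-3*x + 3*exp(x) - 3|.
∫[-2,3] (-3*x + 3*exp(x) - 3) dx = -45/2 - 3*exp(-2) + 3*exp(3).

-45/2 - 3*exp(-2) + 3*exp(3)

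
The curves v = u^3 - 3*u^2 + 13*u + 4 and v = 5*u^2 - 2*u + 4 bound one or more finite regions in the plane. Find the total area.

253/12

Set the curves equal: u^3 - 3*u^2 + 13*u + 4 = 5*u^2 - 2*u + 4, so u^3 - 8*u^2 + 15*u = 0, which factors as u*(u - 5)*(u - 3) = 0. The curves meet at u = 0, 3, 5.
On [0, 3], v = u^3 - 3*u^2 + 13*u + 4 is on top; that piece has area ∫[0,3] (u^3 - 8*u^2 + 15*u) du = 63/4.
On [3, 5], v = 5*u^2 - 2*u + 4 is on top; that piece has area ∫[3,5] (-(u^3 - 8*u^2 + 15*u)) du = 16/3.
Total enclosed area = 63/4 + 16/3 = 253/12.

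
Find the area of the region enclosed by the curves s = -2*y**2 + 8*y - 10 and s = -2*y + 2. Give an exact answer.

Both boundary curves give s as a function of y, so integrate with respect to y. Setting them equal: -2*y**2 + 10*y - 12 = 0, i.e. -2*(y - 3)*(y - 2) = 0, so they meet at y = 2, 3.
For y in [2, 3], s = -2*y**2 + 8*y - 10 is on the right; area = ∫[2,3] (-2*y**2 + 10*y - 12) dy = 1/3.

1/3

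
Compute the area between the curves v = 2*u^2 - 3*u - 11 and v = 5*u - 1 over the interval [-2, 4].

The difference (2*u^2 - 3*u - 11) - (5*u - 1) = 2*u^2 - 8*u - 10 changes sign at u = -1 inside [-2, 4], so split the integral there.
∫[-2,-1] (2*u^2 - 8*u - 10) du = 20/3.
∫[-1,4] (2*u^2 - 8*u - 10) du = -200/3; the area of that piece is 200/3.
Total area = 20/3 + 200/3 = 220/3.

220/3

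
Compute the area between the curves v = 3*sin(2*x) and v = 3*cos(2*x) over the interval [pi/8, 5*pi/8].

3*sqrt(2)

On [pi/8, 5*pi/8], (3*sin(2*x)) - (3*cos(2*x)) = 3*sin(2*x) - 3*cos(2*x) is ≥ 0 throughout, so the area is a single integral of |3*sin(2*x) - 3*cos(2*x)|.
∫[pi/8,5*pi/8] (3*sin(2*x) - 3*cos(2*x)) dx = 3*sqrt(2).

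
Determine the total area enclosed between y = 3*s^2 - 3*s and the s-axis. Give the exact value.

The curve meets the s-axis where 3*s^2 - 3*s = 0, i.e. 3*s*(s - 1) = 0, at s = 0, 1.
On [0, 1] the curve lies below the axis; ∫[0,1] (3*s^2 - 3*s) ds = -1/2, giving area 1/2.

1/2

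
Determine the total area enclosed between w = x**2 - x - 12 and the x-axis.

The curve meets the x-axis where x**2 - x - 12 = 0, i.e. (x - 4)*(x + 3) = 0, at x = -3, 4.
On [-3, 4] the curve lies below the axis; ∫[-3,4] (x**2 - x - 12) dx = -343/6, giving area 343/6.

343/6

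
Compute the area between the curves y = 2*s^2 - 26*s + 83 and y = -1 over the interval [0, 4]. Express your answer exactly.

On [0, 4], (2*s^2 - 26*s + 83) - (-1) = 2*s^2 - 26*s + 84 is ≥ 0 throughout, so the area is a single integral of |2*s^2 - 26*s + 84|.
∫[0,4] (2*s^2 - 26*s + 84) ds = 512/3.

512/3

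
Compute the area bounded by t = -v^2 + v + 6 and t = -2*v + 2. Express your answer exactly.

Both boundary curves give t as a function of v, so integrate with respect to v. Setting them equal: -v^2 + 3*v + 4 = 0, i.e. -(v - 4)*(v + 1) = 0, so they meet at v = -1, 4.
For v in [-1, 4], t = -v^2 + v + 6 is on the right; area = ∫[-1,4] (-v^2 + 3*v + 4) dv = 125/6.

125/6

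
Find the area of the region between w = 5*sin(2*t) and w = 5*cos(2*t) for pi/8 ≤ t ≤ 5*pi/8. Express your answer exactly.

5*sqrt(2)

On [pi/8, 5*pi/8], (5*sin(2*t)) - (5*cos(2*t)) = 5*sin(2*t) - 5*cos(2*t) is ≥ 0 throughout, so the area is a single integral of |5*sin(2*t) - 5*cos(2*t)|.
∫[pi/8,5*pi/8] (5*sin(2*t) - 5*cos(2*t)) dt = 5*sqrt(2).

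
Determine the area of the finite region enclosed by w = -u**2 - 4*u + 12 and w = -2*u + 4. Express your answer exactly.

Set the curves equal: -u**2 - 4*u + 12 = -2*u + 4, so -u**2 - 2*u + 8 = 0, which factors as -(u - 2)*(u + 4) = 0. The curves meet at u = -4, 2.
On [-4, 2], w = -u**2 - 4*u + 12 is on top; that piece has area ∫[-4,2] (-u**2 - 2*u + 8) du = 36.

36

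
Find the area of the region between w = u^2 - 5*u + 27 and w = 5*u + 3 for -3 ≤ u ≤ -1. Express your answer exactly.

On [-3, -1], (u^2 - 5*u + 27) - (5*u + 3) = u^2 - 10*u + 24 is ≥ 0 throughout, so the area is a single integral of |u^2 - 10*u + 24|.
∫[-3,-1] (u^2 - 10*u + 24) du = 290/3.

290/3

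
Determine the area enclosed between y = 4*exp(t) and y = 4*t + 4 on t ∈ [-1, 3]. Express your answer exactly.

On [-1, 3], (4*exp(t)) - (4*t + 4) = -4*t + 4*exp(t) - 4 is ≥ 0 throughout, so the area is a single integral of |-4*t + 4*exp(t) - 4|.
∫[-1,3] (-4*t + 4*exp(t) - 4) dt = -32 - 4*exp(-1) + 4*exp(3).

-32 - 4*exp(-1) + 4*exp(3)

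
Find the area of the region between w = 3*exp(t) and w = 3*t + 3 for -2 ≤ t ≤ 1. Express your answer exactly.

-9/2 - 3*exp(-2) + 3*exp(1)

On [-2, 1], (3*exp(t)) - (3*t + 3) = -3*t + 3*exp(t) - 3 is ≥ 0 throughout, so the area is a single integral of |-3*t + 3*exp(t) - 3|.
∫[-2,1] (-3*t + 3*exp(t) - 3) dt = -9/2 - 3*exp(-2) + 3*exp(1).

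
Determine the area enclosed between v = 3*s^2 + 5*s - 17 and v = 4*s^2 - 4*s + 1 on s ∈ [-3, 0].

207/2

On [-3, 0], (3*s^2 + 5*s - 17) - (4*s^2 - 4*s + 1) = -s^2 + 9*s - 18 is ≤ 0 throughout, so the area is a single integral of |-s^2 + 9*s - 18|.
∫[-3,0] (-s^2 + 9*s - 18) ds = -207/2; the area of that piece is 207/2.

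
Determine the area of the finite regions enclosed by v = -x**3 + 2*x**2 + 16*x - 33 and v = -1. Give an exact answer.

Set the curves equal: -x**3 + 2*x**2 + 16*x - 33 = -1, so -x**3 + 2*x**2 + 16*x - 32 = 0, which factors as -(x - 4)*(x - 2)*(x + 4) = 0. The curves meet at x = -4, 2, 4.
On [-4, 2], v = -1 is on top; that piece has area ∫[-4,2] (-(-x**3 + 2*x**2 + 16*x - 32)) dx = 180.
On [2, 4], v = -x**3 + 2*x**2 + 16*x - 33 is on top; that piece has area ∫[2,4] (-x**3 + 2*x**2 + 16*x - 32) dx = 28/3.
Total enclosed area = 180 + 28/3 = 568/3.

568/3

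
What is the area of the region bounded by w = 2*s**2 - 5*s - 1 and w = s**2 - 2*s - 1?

9/2

Set the curves equal: 2*s**2 - 5*s - 1 = s**2 - 2*s - 1, so s**2 - 3*s = 0, which factors as s*(s - 3) = 0. The curves meet at s = 0, 3.
On [0, 3], w = s**2 - 2*s - 1 is on top; that piece has area ∫[0,3] (-(s**2 - 3*s)) ds = 9/2.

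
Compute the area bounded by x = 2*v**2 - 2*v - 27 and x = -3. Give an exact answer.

Both boundary curves give x as a function of v, so integrate with respect to v. Setting them equal: 2*v**2 - 2*v - 24 = 0, i.e. 2*(v - 4)*(v + 3) = 0, so they meet at v = -3, 4.
For v in [-3, 4], x = 2*v**2 - 2*v - 27 is on the left; area = ∫[-3,4] (-(2*v**2 - 2*v - 24)) dv = 343/3.

343/3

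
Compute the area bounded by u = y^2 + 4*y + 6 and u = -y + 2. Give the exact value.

Both boundary curves give u as a function of y, so integrate with respect to y. Setting them equal: y^2 + 5*y + 4 = 0, i.e. (y + 1)*(y + 4) = 0, so they meet at y = -4, -1.
For y in [-4, -1], u = y^2 + 4*y + 6 is on the left; area = ∫[-4,-1] (-(y^2 + 5*y + 4)) dy = 9/2.

9/2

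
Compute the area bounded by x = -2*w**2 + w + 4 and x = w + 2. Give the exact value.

Both boundary curves give x as a function of w, so integrate with respect to w. Setting them equal: -2*w**2 + 2 = 0, i.e. -2*(w - 1)*(w + 1) = 0, so they meet at w = -1, 1.
For w in [-1, 1], x = -2*w**2 + w + 4 is on the right; area = ∫[-1,1] (-2*w**2 + 2) dw = 8/3.

8/3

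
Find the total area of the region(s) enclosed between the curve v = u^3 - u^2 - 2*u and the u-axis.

37/12

The curve meets the u-axis where u^3 - u^2 - 2*u = 0, i.e. u*(u - 2)*(u + 1) = 0, at u = -1, 0, 2.
On [-1, 0] the curve lies above the axis; ∫[-1,0] (u^3 - u^2 - 2*u) du = 5/12, giving area 5/12.
On [0, 2] the curve lies below the axis; ∫[0,2] (u^3 - u^2 - 2*u) du = -8/3, giving area 8/3.
Total area = 5/12 + 8/3 = 37/12.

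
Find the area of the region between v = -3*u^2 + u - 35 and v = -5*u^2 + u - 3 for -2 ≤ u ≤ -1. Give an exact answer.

82/3

On [-2, -1], (-3*u^2 + u - 35) - (-5*u^2 + u - 3) = 2*u^2 - 32 is ≤ 0 throughout, so the area is a single integral of |2*u^2 - 32|.
∫[-2,-1] (2*u^2 - 32) du = -82/3; the area of that piece is 82/3.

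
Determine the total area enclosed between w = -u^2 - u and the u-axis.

1/6

The curve meets the u-axis where -u^2 - u = 0, i.e. -u*(u + 1) = 0, at u = -1, 0.
On [-1, 0] the curve lies above the axis; ∫[-1,0] (-u^2 - u) du = 1/6, giving area 1/6.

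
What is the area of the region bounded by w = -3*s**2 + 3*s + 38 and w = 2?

Set the curves equal: -3*s**2 + 3*s + 38 = 2, so -3*s**2 + 3*s + 36 = 0, which factors as -3*(s - 4)*(s + 3) = 0. The curves meet at s = -3, 4.
On [-3, 4], w = -3*s**2 + 3*s + 38 is on top; that piece has area ∫[-3,4] (-3*s**2 + 3*s + 36) ds = 343/2.

343/2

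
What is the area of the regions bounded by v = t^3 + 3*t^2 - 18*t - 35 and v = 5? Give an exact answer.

Set the curves equal: t^3 + 3*t^2 - 18*t - 35 = 5, so t^3 + 3*t^2 - 18*t - 40 = 0, which factors as (t - 4)*(t + 2)*(t + 5) = 0. The curves meet at t = -5, -2, 4.
On [-5, -2], v = t^3 + 3*t^2 - 18*t - 35 is on top; that piece has area ∫[-5,-2] (t^3 + 3*t^2 - 18*t - 40) dt = 135/4.
On [-2, 4], v = 5 is on top; that piece has area ∫[-2,4] (-(t^3 + 3*t^2 - 18*t - 40)) dt = 216.
Total enclosed area = 135/4 + 216 = 999/4.

999/4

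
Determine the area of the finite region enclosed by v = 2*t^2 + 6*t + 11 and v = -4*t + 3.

Set the curves equal: 2*t^2 + 6*t + 11 = -4*t + 3, so 2*t^2 + 10*t + 8 = 0, which factors as 2*(t + 1)*(t + 4) = 0. The curves meet at t = -4, -1.
On [-4, -1], v = -4*t + 3 is on top; that piece has area ∫[-4,-1] (-(2*t^2 + 10*t + 8)) dt = 9.

9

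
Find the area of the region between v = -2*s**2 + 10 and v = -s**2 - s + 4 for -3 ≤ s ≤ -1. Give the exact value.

The difference (-2*s**2 + 10) - (-s**2 - s + 4) = -s**2 + s + 6 changes sign at s = -2 inside [-3, -1], so split the integral there.
∫[-3,-2] (-s**2 + s + 6) ds = -17/6; the area of that piece is 17/6.
∫[-2,-1] (-s**2 + s + 6) ds = 13/6.
Total area = 17/6 + 13/6 = 5.

5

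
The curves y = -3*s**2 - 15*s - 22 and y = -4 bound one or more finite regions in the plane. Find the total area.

1/2

Set the curves equal: -3*s**2 - 15*s - 22 = -4, so -3*s**2 - 15*s - 18 = 0, which factors as -3*(s + 2)*(s + 3) = 0. The curves meet at s = -3, -2.
On [-3, -2], y = -3*s**2 - 15*s - 22 is on top; that piece has area ∫[-3,-2] (-3*s**2 - 15*s - 18) ds = 1/2.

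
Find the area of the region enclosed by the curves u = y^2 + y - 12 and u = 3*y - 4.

Both boundary curves give u as a function of y, so integrate with respect to y. Setting them equal: y^2 - 2*y - 8 = 0, i.e. (y - 4)*(y + 2) = 0, so they meet at y = -2, 4.
For y in [-2, 4], u = y^2 + y - 12 is on the left; area = ∫[-2,4] (-(y^2 - 2*y - 8)) dy = 36.

36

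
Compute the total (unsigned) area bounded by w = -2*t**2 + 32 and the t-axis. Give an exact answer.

The curve meets the t-axis where -2*t**2 + 32 = 0, i.e. -2*(t - 4)*(t + 4) = 0, at t = -4, 4.
On [-4, 4] the curve lies above the axis; ∫[-4,4] (-2*t**2 + 32) dt = 512/3, giving area 512/3.

512/3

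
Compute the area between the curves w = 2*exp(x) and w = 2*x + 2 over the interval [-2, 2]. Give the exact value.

-8 - 2*exp(-2) + 2*exp(2)

On [-2, 2], (2*exp(x)) - (2*x + 2) = -2*x + 2*exp(x) - 2 is ≥ 0 throughout, so the area is a single integral of |-2*x + 2*exp(x) - 2|.
∫[-2,2] (-2*x + 2*exp(x) - 2) dx = -8 - 2*exp(-2) + 2*exp(2).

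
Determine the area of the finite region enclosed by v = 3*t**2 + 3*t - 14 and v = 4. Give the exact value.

Set the curves equal: 3*t**2 + 3*t - 14 = 4, so 3*t**2 + 3*t - 18 = 0, which factors as 3*(t - 2)*(t + 3) = 0. The curves meet at t = -3, 2.
On [-3, 2], v = 4 is on top; that piece has area ∫[-3,2] (-(3*t**2 + 3*t - 18)) dt = 125/2.

125/2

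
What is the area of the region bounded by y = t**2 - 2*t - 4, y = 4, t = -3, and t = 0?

38/3

The difference (t**2 - 2*t - 4) - (4) = t**2 - 2*t - 8 changes sign at t = -2 inside [-3, 0], so split the integral there.
∫[-3,-2] (t**2 - 2*t - 8) dt = 10/3.
∫[-2,0] (t**2 - 2*t - 8) dt = -28/3; the area of that piece is 28/3.
Total area = 10/3 + 28/3 = 38/3.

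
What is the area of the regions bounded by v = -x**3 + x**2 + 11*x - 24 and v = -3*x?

Set the curves equal: -x**3 + x**2 + 11*x - 24 = -3*x, so -x**3 + x**2 + 14*x - 24 = 0, which factors as -(x - 3)*(x - 2)*(x + 4) = 0. The curves meet at x = -4, 2, 3.
On [-4, 2], v = -3*x is on top; that piece has area ∫[-4,2] (-(-x**3 + x**2 + 14*x - 24)) dx = 144.
On [2, 3], v = -x**3 + x**2 + 11*x - 24 is on top; that piece has area ∫[2,3] (-x**3 + x**2 + 14*x - 24) dx = 13/12.
Total enclosed area = 144 + 13/12 = 1741/12.

1741/12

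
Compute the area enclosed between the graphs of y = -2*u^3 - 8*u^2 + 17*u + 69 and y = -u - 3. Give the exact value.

Set the curves equal: -2*u^3 - 8*u^2 + 17*u + 69 = -u - 3, so -2*u^3 - 8*u^2 + 18*u + 72 = 0, which factors as -2*(u - 3)*(u + 3)*(u + 4) = 0. The curves meet at u = -4, -3, 3.
On [-4, -3], y = -u - 3 is on top; that piece has area ∫[-4,-3] (-(-2*u^3 - 8*u^2 + 18*u + 72)) du = 13/6.
On [-3, 3], y = -2*u^3 - 8*u^2 + 17*u + 69 is on top; that piece has area ∫[-3,3] (-2*u^3 - 8*u^2 + 18*u + 72) du = 288.
Total enclosed area = 13/6 + 288 = 1741/6.

1741/6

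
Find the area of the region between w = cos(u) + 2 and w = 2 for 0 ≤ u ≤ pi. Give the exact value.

The difference (cos(u) + 2) - (2) = cos(u) changes sign at u = pi/2 inside [0, pi], so split the integral there.
∫[0,pi/2] (cos(u)) du = 1.
∫[pi/2,pi] (cos(u)) du = -1; the area of that piece is 1.
Total area = 1 + 1 = 2.

2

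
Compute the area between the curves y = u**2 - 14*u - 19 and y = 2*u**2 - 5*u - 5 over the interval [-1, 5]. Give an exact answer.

234

On [-1, 5], (u**2 - 14*u - 19) - (2*u**2 - 5*u - 5) = -u**2 - 9*u - 14 is ≤ 0 throughout, so the area is a single integral of |-u**2 - 9*u - 14|.
∫[-1,5] (-u**2 - 9*u - 14) du = -234; the area of that piece is 234.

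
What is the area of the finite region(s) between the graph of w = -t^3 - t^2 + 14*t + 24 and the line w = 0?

1741/12

The curve meets the t-axis where -t^3 - t^2 + 14*t + 24 = 0, i.e. -(t - 4)*(t + 2)*(t + 3) = 0, at t = -3, -2, 4.
On [-3, -2] the curve lies below the axis; ∫[-3,-2] (-t^3 - t^2 + 14*t + 24) dt = -13/12, giving area 13/12.
On [-2, 4] the curve lies above the axis; ∫[-2,4] (-t^3 - t^2 + 14*t + 24) dt = 144, giving area 144.
Total area = 13/12 + 144 = 1741/12.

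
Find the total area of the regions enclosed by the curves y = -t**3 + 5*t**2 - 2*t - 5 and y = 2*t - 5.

Set the curves equal: -t**3 + 5*t**2 - 2*t - 5 = 2*t - 5, so -t**3 + 5*t**2 - 4*t = 0, which factors as -t*(t - 4)*(t - 1) = 0. The curves meet at t = 0, 1, 4.
On [0, 1], y = 2*t - 5 is on top; that piece has area ∫[0,1] (-(-t**3 + 5*t**2 - 4*t)) dt = 7/12.
On [1, 4], y = -t**3 + 5*t**2 - 2*t - 5 is on top; that piece has area ∫[1,4] (-t**3 + 5*t**2 - 4*t) dt = 45/4.
Total enclosed area = 7/12 + 45/4 = 71/6.

71/6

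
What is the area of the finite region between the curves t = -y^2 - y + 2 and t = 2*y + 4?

Both boundary curves give t as a function of y, so integrate with respect to y. Setting them equal: -y^2 - 3*y - 2 = 0, i.e. -(y + 1)*(y + 2) = 0, so they meet at y = -2, -1.
For y in [-2, -1], t = -y^2 - y + 2 is on the right; area = ∫[-2,-1] (-y^2 - 3*y - 2) dy = 1/6.

1/6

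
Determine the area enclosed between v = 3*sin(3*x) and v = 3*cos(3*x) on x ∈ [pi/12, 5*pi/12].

2*sqrt(2)

On [pi/12, 5*pi/12], (3*sin(3*x)) - (3*cos(3*x)) = 3*sin(3*x) - 3*cos(3*x) is ≥ 0 throughout, so the area is a single integral of |3*sin(3*x) - 3*cos(3*x)|.
∫[pi/12,5*pi/12] (3*sin(3*x) - 3*cos(3*x)) dx = 2*sqrt(2).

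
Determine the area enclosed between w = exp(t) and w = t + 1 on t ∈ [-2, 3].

On [-2, 3], (exp(t)) - (t + 1) = -t + exp(t) - 1 is ≥ 0 throughout, so the area is a single integral of |-t + exp(t) - 1|.
∫[-2,3] (-t + exp(t) - 1) dt = -15/2 - exp(-2) + exp(3).

-15/2 - exp(-2) + exp(3)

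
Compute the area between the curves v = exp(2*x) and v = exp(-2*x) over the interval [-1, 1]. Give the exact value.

The difference (exp(2*x)) - (exp(-2*x)) = exp(2*x) - exp(-2*x) changes sign at x = 0 inside [-1, 1], so split the integral there.
∫[-1,0] (exp(2*x) - exp(-2*x)) dx = -exp(2)/2 - exp(-2)/2 + 1; the area of that piece is -1 + exp(-2)/2 + exp(2)/2.
∫[0,1] (exp(2*x) - exp(-2*x)) dx = -1 + exp(-2)/2 + exp(2)/2.
Total area = (-1 + exp(-2)/2 + exp(2)/2) + (-1 + exp(-2)/2 + exp(2)/2) = -2 + exp(-2) + exp(2).

-2 + exp(-2) + exp(2)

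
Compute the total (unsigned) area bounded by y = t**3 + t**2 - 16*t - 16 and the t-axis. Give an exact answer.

The curve meets the t-axis where t**3 + t**2 - 16*t - 16 = 0, i.e. (t - 4)*(t + 1)*(t + 4) = 0, at t = -4, -1, 4.
On [-4, -1] the curve lies above the axis; ∫[-4,-1] (t**3 + t**2 - 16*t - 16) dt = 117/4, giving area 117/4.
On [-1, 4] the curve lies below the axis; ∫[-1,4] (t**3 + t**2 - 16*t - 16) dt = -1375/12, giving area 1375/12.
Total area = 117/4 + 1375/12 = 863/6.

863/6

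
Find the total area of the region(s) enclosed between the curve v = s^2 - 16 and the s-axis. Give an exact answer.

The curve meets the s-axis where s^2 - 16 = 0, i.e. (s - 4)*(s + 4) = 0, at s = -4, 4.
On [-4, 4] the curve lies below the axis; ∫[-4,4] (s^2 - 16) ds = -256/3, giving area 256/3.

256/3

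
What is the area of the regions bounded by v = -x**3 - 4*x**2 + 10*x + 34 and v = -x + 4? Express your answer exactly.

863/6

Set the curves equal: -x**3 - 4*x**2 + 10*x + 34 = -x + 4, so -x**3 - 4*x**2 + 11*x + 30 = 0, which factors as -(x - 3)*(x + 2)*(x + 5) = 0. The curves meet at x = -5, -2, 3.
On [-5, -2], v = -x + 4 is on top; that piece has area ∫[-5,-2] (-(-x**3 - 4*x**2 + 11*x + 30)) dx = 117/4.
On [-2, 3], v = -x**3 - 4*x**2 + 10*x + 34 is on top; that piece has area ∫[-2,3] (-x**3 - 4*x**2 + 11*x + 30) dx = 1375/12.
Total enclosed area = 117/4 + 1375/12 = 863/6.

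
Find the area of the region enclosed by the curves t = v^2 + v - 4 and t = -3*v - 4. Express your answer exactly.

32/3

Both boundary curves give t as a function of v, so integrate with respect to v. Setting them equal: v^2 + 4*v = 0, i.e. v*(v + 4) = 0, so they meet at v = -4, 0.
For v in [-4, 0], t = v^2 + v - 4 is on the left; area = ∫[-4,0] (-(v^2 + 4*v)) dv = 32/3.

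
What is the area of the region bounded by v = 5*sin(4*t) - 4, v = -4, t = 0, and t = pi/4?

On [0, pi/4], (5*sin(4*t) - 4) - (-4) = 5*sin(4*t) is ≥ 0 throughout, so the area is a single integral of |5*sin(4*t)|.
∫[0,pi/4] (5*sin(4*t)) dt = 5/2.

5/2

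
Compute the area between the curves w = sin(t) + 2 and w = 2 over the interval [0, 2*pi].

4

The difference (sin(t) + 2) - (2) = sin(t) changes sign at t = pi inside [0, 2*pi], so split the integral there.
∫[0,pi] (sin(t)) dt = 2.
∫[pi,2*pi] (sin(t)) dt = -2; the area of that piece is 2.
Total area = 2 + 2 = 4.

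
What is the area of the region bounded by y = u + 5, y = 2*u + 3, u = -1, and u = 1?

4

On [-1, 1], (u + 5) - (2*u + 3) = -u + 2 is ≥ 0 throughout, so the area is a single integral of |-u + 2|.
∫[-1,1] (-u + 2) du = 4.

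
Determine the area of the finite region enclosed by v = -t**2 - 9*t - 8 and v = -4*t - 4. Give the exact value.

Set the curves equal: -t**2 - 9*t - 8 = -4*t - 4, so -t**2 - 5*t - 4 = 0, which factors as -(t + 1)*(t + 4) = 0. The curves meet at t = -4, -1.
On [-4, -1], v = -t**2 - 9*t - 8 is on top; that piece has area ∫[-4,-1] (-t**2 - 5*t - 4) dt = 9/2.

9/2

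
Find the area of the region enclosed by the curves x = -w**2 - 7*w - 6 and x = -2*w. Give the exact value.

1/6

Both boundary curves give x as a function of w, so integrate with respect to w. Setting them equal: -w**2 - 5*w - 6 = 0, i.e. -(w + 2)*(w + 3) = 0, so they meet at w = -3, -2.
For w in [-3, -2], x = -w**2 - 7*w - 6 is on the right; area = ∫[-3,-2] (-w**2 - 5*w - 6) dw = 1/6.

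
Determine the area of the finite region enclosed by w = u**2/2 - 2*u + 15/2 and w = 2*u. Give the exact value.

2/3

Set the curves equal: u**2/2 - 2*u + 15/2 = 2*u, so u**2/2 - 4*u + 15/2 = 0, which factors as (u - 5)*(u - 3)/2 = 0. The curves meet at u = 3, 5.
On [3, 5], w = 2*u is on top; that piece has area ∫[3,5] (-(u**2/2 - 4*u + 15/2)) du = 2/3.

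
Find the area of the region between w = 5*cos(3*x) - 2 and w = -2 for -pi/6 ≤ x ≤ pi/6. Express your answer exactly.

10/3

On [-pi/6, pi/6], (5*cos(3*x) - 2) - (-2) = 5*cos(3*x) is ≥ 0 throughout, so the area is a single integral of |5*cos(3*x)|.
∫[-pi/6,pi/6] (5*cos(3*x)) dx = 10/3.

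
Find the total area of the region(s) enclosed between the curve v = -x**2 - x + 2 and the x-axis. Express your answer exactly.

The curve meets the x-axis where -x**2 - x + 2 = 0, i.e. -(x - 1)*(x + 2) = 0, at x = -2, 1.
On [-2, 1] the curve lies above the axis; ∫[-2,1] (-x**2 - x + 2) dx = 9/2, giving area 9/2.

9/2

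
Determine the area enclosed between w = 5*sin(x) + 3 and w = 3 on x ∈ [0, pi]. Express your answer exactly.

10

On [0, pi], (5*sin(x) + 3) - (3) = 5*sin(x) is ≥ 0 throughout, so the area is a single integral of |5*sin(x)|.
∫[0,pi] (5*sin(x)) dx = 10.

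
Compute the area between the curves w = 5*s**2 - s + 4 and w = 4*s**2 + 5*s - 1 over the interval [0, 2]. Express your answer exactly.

4

The difference (5*s**2 - s + 4) - (4*s**2 + 5*s - 1) = s**2 - 6*s + 5 changes sign at s = 1 inside [0, 2], so split the integral there.
∫[0,1] (s**2 - 6*s + 5) ds = 7/3.
∫[1,2] (s**2 - 6*s + 5) ds = -5/3; the area of that piece is 5/3.
Total area = 7/3 + 5/3 = 4.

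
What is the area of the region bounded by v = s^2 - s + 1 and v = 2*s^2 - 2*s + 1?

Set the curves equal: s^2 - s + 1 = 2*s^2 - 2*s + 1, so -s^2 + s = 0, which factors as -s*(s - 1) = 0. The curves meet at s = 0, 1.
On [0, 1], v = s^2 - s + 1 is on top; that piece has area ∫[0,1] (-s^2 + s) ds = 1/6.

1/6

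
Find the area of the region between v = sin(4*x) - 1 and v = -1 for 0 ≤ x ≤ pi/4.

On [0, pi/4], (sin(4*x) - 1) - (-1) = sin(4*x) is ≥ 0 throughout, so the area is a single integral of |sin(4*x)|.
∫[0,pi/4] (sin(4*x)) dx = 1/2.

1/2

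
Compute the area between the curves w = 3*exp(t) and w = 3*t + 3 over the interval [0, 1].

-15/2 + 3*exp(1)

On [0, 1], (3*exp(t)) - (3*t + 3) = -3*t + 3*exp(t) - 3 is ≥ 0 throughout, so the area is a single integral of |-3*t + 3*exp(t) - 3|.
∫[0,1] (-3*t + 3*exp(t) - 3) dt = -15/2 + 3*exp(1).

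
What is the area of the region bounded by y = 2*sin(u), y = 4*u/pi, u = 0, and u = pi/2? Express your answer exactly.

2 - pi/2

On [0, pi/2], (2*sin(u)) - (4*u/pi) = -4*u/pi + 2*sin(u) is ≥ 0 throughout, so the area is a single integral of |-4*u/pi + 2*sin(u)|.
∫[0,pi/2] (-4*u/pi + 2*sin(u)) du = 2 - pi/2.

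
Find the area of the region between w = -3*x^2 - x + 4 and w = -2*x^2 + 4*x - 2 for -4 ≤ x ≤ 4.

259/3

The difference (-3*x^2 - x + 4) - (-2*x^2 + 4*x - 2) = -x^2 - 5*x + 6 changes sign at x = 1 inside [-4, 4], so split the integral there.
∫[-4,1] (-x^2 - 5*x + 6) dx = 275/6.
∫[1,4] (-x^2 - 5*x + 6) dx = -81/2; the area of that piece is 81/2.
Total area = 275/6 + 81/2 = 259/3.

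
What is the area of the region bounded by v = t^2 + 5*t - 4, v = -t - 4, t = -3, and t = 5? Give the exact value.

404/3

The difference (t^2 + 5*t - 4) - (-t - 4) = t^2 + 6*t changes sign at t = 0 inside [-3, 5], so split the integral there.
∫[-3,0] (t^2 + 6*t) dt = -18; the area of that piece is 18.
∫[0,5] (t^2 + 6*t) dt = 350/3.
Total area = 18 + 350/3 = 404/3.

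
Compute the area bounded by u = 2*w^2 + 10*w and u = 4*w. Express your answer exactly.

Both boundary curves give u as a function of w, so integrate with respect to w. Setting them equal: 2*w^2 + 6*w = 0, i.e. 2*w*(w + 3) = 0, so they meet at w = -3, 0.
For w in [-3, 0], u = 2*w^2 + 10*w is on the left; area = ∫[-3,0] (-(2*w^2 + 6*w)) dw = 9.

9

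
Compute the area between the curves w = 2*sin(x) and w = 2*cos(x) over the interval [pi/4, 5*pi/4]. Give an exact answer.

4*sqrt(2)

On [pi/4, 5*pi/4], (2*sin(x)) - (2*cos(x)) = 2*sin(x) - 2*cos(x) is ≥ 0 throughout, so the area is a single integral of |2*sin(x) - 2*cos(x)|.
∫[pi/4,5*pi/4] (2*sin(x) - 2*cos(x)) dx = 4*sqrt(2).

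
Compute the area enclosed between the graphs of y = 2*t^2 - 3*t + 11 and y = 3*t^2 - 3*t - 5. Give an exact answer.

Set the curves equal: 2*t^2 - 3*t + 11 = 3*t^2 - 3*t - 5, so -t^2 + 16 = 0, which factors as -(t - 4)*(t + 4) = 0. The curves meet at t = -4, 4.
On [-4, 4], y = 2*t^2 - 3*t + 11 is on top; that piece has area ∫[-4,4] (-t^2 + 16) dt = 256/3.

256/3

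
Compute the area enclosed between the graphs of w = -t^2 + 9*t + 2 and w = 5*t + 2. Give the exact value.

Set the curves equal: -t^2 + 9*t + 2 = 5*t + 2, so -t^2 + 4*t = 0, which factors as -t*(t - 4) = 0. The curves meet at t = 0, 4.
On [0, 4], w = -t^2 + 9*t + 2 is on top; that piece has area ∫[0,4] (-t^2 + 4*t) dt = 32/3.

32/3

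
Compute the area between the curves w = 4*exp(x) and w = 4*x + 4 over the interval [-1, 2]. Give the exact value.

-18 - 4*exp(-1) + 4*exp(2)

On [-1, 2], (4*exp(x)) - (4*x + 4) = -4*x + 4*exp(x) - 4 is ≥ 0 throughout, so the area is a single integral of |-4*x + 4*exp(x) - 4|.
∫[-1,2] (-4*x + 4*exp(x) - 4) dx = -18 - 4*exp(-1) + 4*exp(2).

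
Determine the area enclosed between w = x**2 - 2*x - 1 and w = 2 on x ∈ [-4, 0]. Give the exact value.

The difference (x**2 - 2*x - 1) - (2) = x**2 - 2*x - 3 changes sign at x = -1 inside [-4, 0], so split the integral there.
∫[-4,-1] (x**2 - 2*x - 3) dx = 27.
∫[-1,0] (x**2 - 2*x - 3) dx = -5/3; the area of that piece is 5/3.
Total area = 27 + 5/3 = 86/3.

86/3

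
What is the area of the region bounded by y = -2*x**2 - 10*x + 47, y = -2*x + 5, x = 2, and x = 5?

164/3

The difference (-2*x**2 - 10*x + 47) - (-2*x + 5) = -2*x**2 - 8*x + 42 changes sign at x = 3 inside [2, 5], so split the integral there.
∫[2,3] (-2*x**2 - 8*x + 42) dx = 28/3.
∫[3,5] (-2*x**2 - 8*x + 42) dx = -136/3; the area of that piece is 136/3.
Total area = 28/3 + 136/3 = 164/3.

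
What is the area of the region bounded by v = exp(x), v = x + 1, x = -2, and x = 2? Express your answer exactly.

On [-2, 2], (exp(x)) - (x + 1) = -x + exp(x) - 1 is ≥ 0 throughout, so the area is a single integral of |-x + exp(x) - 1|.
∫[-2,2] (-x + exp(x) - 1) dx = -4 - exp(-2) + exp(2).

-4 - exp(-2) + exp(2)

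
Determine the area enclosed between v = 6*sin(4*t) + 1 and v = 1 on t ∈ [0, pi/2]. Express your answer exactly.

6

The difference (6*sin(4*t) + 1) - (1) = 6*sin(4*t) changes sign at t = pi/4 inside [0, pi/2], so split the integral there.
∫[0,pi/4] (6*sin(4*t)) dt = 3.
∫[pi/4,pi/2] (6*sin(4*t)) dt = -3; the area of that piece is 3.
Total area = 3 + 3 = 6.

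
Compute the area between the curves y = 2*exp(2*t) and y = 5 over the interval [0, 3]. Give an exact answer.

The difference (2*exp(2*t)) - (5) = 2*exp(2*t) - 5 changes sign at t = -log(2)/2 + log(5)/2 inside [0, 3], so split the integral there.
∫[0,-log(2)/2 + log(5)/2] (2*exp(2*t) - 5) dt = log(4*sqrt(10)/125) + 3/2; the area of that piece is -3/2 + log(25*sqrt(10)/8).
∫[-log(2)/2 + log(5)/2,3] (2*exp(2*t) - 5) dt = -35/2 - 5*log(2)/2 + 5*log(5)/2 + exp(6).
Total area = (-3/2 + log(25*sqrt(10)/8)) + (-35/2 - 5*log(2)/2 + 5*log(5)/2 + exp(6)) = -19 - 11*log(2)/2 + log(10)/2 + 9*log(5)/2 + exp(6).

-19 - 11*log(2)/2 + log(10)/2 + 9*log(5)/2 + exp(6)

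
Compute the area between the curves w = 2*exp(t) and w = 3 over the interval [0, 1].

-7 - 6*log(2) + 2*exp(1) + 6*log(3)

The difference (2*exp(t)) - (3) = 2*exp(t) - 3 changes sign at t = log(3/2) inside [0, 1], so split the integral there.
∫[0,log(3/2)] (2*exp(t) - 3) dt = log(8/27) + 1; the area of that piece is -1 + log(27/8).
∫[log(3/2),1] (2*exp(t) - 3) dt = -6 - 3*log(2) + 3*log(3) + 2*exp(1).
Total area = (-1 + log(27/8)) + (-6 - 3*log(2) + 3*log(3) + 2*exp(1)) = -7 - 6*log(2) + 2*exp(1) + 6*log(3).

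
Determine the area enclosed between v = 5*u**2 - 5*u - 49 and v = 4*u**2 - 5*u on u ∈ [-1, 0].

146/3

On [-1, 0], (5*u**2 - 5*u - 49) - (4*u**2 - 5*u) = u**2 - 49 is ≤ 0 throughout, so the area is a single integral of |u**2 - 49|.
∫[-1,0] (u**2 - 49) du = -146/3; the area of that piece is 146/3.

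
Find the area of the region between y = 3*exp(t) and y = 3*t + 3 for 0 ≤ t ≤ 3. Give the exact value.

-51/2 + 3*exp(3)

On [0, 3], (3*exp(t)) - (3*t + 3) = -3*t + 3*exp(t) - 3 is ≥ 0 throughout, so the area is a single integral of |-3*t + 3*exp(t) - 3|.
∫[0,3] (-3*t + 3*exp(t) - 3) dt = -51/2 + 3*exp(3).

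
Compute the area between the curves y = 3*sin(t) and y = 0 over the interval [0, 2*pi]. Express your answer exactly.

12

The difference (3*sin(t)) - (0) = 3*sin(t) changes sign at t = pi inside [0, 2*pi], so split the integral there.
∫[0,pi] (3*sin(t)) dt = 6.
∫[pi,2*pi] (3*sin(t)) dt = -6; the area of that piece is 6.
Total area = 6 + 6 = 12.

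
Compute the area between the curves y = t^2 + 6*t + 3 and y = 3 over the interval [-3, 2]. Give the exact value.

98/3

The difference (t^2 + 6*t + 3) - (3) = t^2 + 6*t changes sign at t = 0 inside [-3, 2], so split the integral there.
∫[-3,0] (t^2 + 6*t) dt = -18; the area of that piece is 18.
∫[0,2] (t^2 + 6*t) dt = 44/3.
Total area = 18 + 44/3 = 98/3.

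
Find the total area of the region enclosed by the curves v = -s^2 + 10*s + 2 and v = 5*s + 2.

Set the curves equal: -s^2 + 10*s + 2 = 5*s + 2, so -s^2 + 5*s = 0, which factors as -s*(s - 5) = 0. The curves meet at s = 0, 5.
On [0, 5], v = -s^2 + 10*s + 2 is on top; that piece has area ∫[0,5] (-s^2 + 5*s) ds = 125/6.

125/6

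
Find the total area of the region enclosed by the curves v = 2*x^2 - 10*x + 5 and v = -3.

Set the curves equal: 2*x^2 - 10*x + 5 = -3, so 2*x^2 - 10*x + 8 = 0, which factors as 2*(x - 4)*(x - 1) = 0. The curves meet at x = 1, 4.
On [1, 4], v = -3 is on top; that piece has area ∫[1,4] (-(2*x^2 - 10*x + 8)) dx = 9.

9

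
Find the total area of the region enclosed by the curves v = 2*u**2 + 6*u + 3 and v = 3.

Set the curves equal: 2*u**2 + 6*u + 3 = 3, so 2*u**2 + 6*u = 0, which factors as 2*u*(u + 3) = 0. The curves meet at u = -3, 0.
On [-3, 0], v = 3 is on top; that piece has area ∫[-3,0] (-(2*u**2 + 6*u)) du = 9.

9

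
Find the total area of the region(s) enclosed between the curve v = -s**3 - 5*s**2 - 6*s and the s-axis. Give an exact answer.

The curve meets the s-axis where -s**3 - 5*s**2 - 6*s = 0, i.e. -s*(s + 2)*(s + 3) = 0, at s = -3, -2, 0.
On [-3, -2] the curve lies below the axis; ∫[-3,-2] (-s**3 - 5*s**2 - 6*s) ds = -5/12, giving area 5/12.
On [-2, 0] the curve lies above the axis; ∫[-2,0] (-s**3 - 5*s**2 - 6*s) ds = 8/3, giving area 8/3.
Total area = 5/12 + 8/3 = 37/12.

37/12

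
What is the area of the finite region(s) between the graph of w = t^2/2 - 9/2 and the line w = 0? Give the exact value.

The curve meets the t-axis where t^2/2 - 9/2 = 0, i.e. (t - 3)*(t + 3)/2 = 0, at t = -3, 3.
On [-3, 3] the curve lies below the axis; ∫[-3,3] (t^2/2 - 9/2) dt = -18, giving area 18.

18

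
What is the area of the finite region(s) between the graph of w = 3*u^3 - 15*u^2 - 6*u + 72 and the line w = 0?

443/2

The curve meets the u-axis where 3*u^3 - 15*u^2 - 6*u + 72 = 0, i.e. 3*(u - 4)*(u - 3)*(u + 2) = 0, at u = -2, 3, 4.
On [-2, 3] the curve lies above the axis; ∫[-2,3] (3*u^3 - 15*u^2 - 6*u + 72) du = 875/4, giving area 875/4.
On [3, 4] the curve lies below the axis; ∫[3,4] (3*u^3 - 15*u^2 - 6*u + 72) du = -11/4, giving area 11/4.
Total area = 875/4 + 11/4 = 443/2.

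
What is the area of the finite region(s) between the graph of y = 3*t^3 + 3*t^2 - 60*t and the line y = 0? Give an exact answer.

2521/4

The curve meets the t-axis where 3*t^3 + 3*t^2 - 60*t = 0, i.e. 3*t*(t - 4)*(t + 5) = 0, at t = -5, 0, 4.
On [-5, 0] the curve lies above the axis; ∫[-5,0] (3*t^3 + 3*t^2 - 60*t) dt = 1625/4, giving area 1625/4.
On [0, 4] the curve lies below the axis; ∫[0,4] (3*t^3 + 3*t^2 - 60*t) dt = -224, giving area 224.
Total area = 1625/4 + 224 = 2521/4.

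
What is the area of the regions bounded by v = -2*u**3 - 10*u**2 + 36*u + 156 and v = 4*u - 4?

5137/6

Set the curves equal: -2*u**3 - 10*u**2 + 36*u + 156 = 4*u - 4, so -2*u**3 - 10*u**2 + 32*u + 160 = 0, which factors as -2*(u - 4)*(u + 4)*(u + 5) = 0. The curves meet at u = -5, -4, 4.
On [-5, -4], v = 4*u - 4 is on top; that piece has area ∫[-5,-4] (-(-2*u**3 - 10*u**2 + 32*u + 160)) du = 17/6.
On [-4, 4], v = -2*u**3 - 10*u**2 + 36*u + 156 is on top; that piece has area ∫[-4,4] (-2*u**3 - 10*u**2 + 32*u + 160) du = 2560/3.
Total enclosed area = 17/6 + 2560/3 = 5137/6.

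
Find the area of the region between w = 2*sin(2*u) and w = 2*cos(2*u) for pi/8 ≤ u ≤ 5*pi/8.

On [pi/8, 5*pi/8], (2*sin(2*u)) - (2*cos(2*u)) = 2*sin(2*u) - 2*cos(2*u) is ≥ 0 throughout, so the area is a single integral of |2*sin(2*u) - 2*cos(2*u)|.
∫[pi/8,5*pi/8] (2*sin(2*u) - 2*cos(2*u)) du = 2*sqrt(2).

2*sqrt(2)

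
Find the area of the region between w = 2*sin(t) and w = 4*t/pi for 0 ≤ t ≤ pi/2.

2 - pi/2

On [0, pi/2], (2*sin(t)) - (4*t/pi) = -4*t/pi + 2*sin(t) is ≥ 0 throughout, so the area is a single integral of |-4*t/pi + 2*sin(t)|.
∫[0,pi/2] (-4*t/pi + 2*sin(t)) dt = 2 - pi/2.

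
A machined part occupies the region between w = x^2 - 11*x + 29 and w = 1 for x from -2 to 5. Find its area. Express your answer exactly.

763/6

The difference (x^2 - 11*x + 29) - (1) = x^2 - 11*x + 28 changes sign at x = 4 inside [-2, 5], so split the integral there.
∫[-2,4] (x^2 - 11*x + 28) dx = 126.
∫[4,5] (x^2 - 11*x + 28) dx = -7/6; the area of that piece is 7/6.
Total area = 126 + 7/6 = 763/6.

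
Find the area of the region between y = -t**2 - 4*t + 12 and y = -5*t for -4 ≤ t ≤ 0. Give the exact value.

The difference (-t**2 - 4*t + 12) - (-5*t) = -t**2 + t + 12 changes sign at t = -3 inside [-4, 0], so split the integral there.
∫[-4,-3] (-t**2 + t + 12) dt = -23/6; the area of that piece is 23/6.
∫[-3,0] (-t**2 + t + 12) dt = 45/2.
Total area = 23/6 + 45/2 = 79/3.

79/3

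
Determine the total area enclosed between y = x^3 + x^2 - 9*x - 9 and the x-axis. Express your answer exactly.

148/3

The curve meets the x-axis where x^3 + x^2 - 9*x - 9 = 0, i.e. (x - 3)*(x + 1)*(x + 3) = 0, at x = -3, -1, 3.
On [-3, -1] the curve lies above the axis; ∫[-3,-1] (x^3 + x^2 - 9*x - 9) dx = 20/3, giving area 20/3.
On [-1, 3] the curve lies below the axis; ∫[-1,3] (x^3 + x^2 - 9*x - 9) dx = -128/3, giving area 128/3.
Total area = 20/3 + 128/3 = 148/3.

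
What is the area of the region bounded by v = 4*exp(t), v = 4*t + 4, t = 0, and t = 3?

-34 + 4*exp(3)

On [0, 3], (4*exp(t)) - (4*t + 4) = -4*t + 4*exp(t) - 4 is ≥ 0 throughout, so the area is a single integral of |-4*t + 4*exp(t) - 4|.
∫[0,3] (-4*t + 4*exp(t) - 4) dt = -34 + 4*exp(3).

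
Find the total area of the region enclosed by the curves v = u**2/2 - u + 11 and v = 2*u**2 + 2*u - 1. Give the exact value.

Set the curves equal: u**2/2 - u + 11 = 2*u**2 + 2*u - 1, so -3*u**2/2 - 3*u + 12 = 0, which factors as -3*(u - 2)*(u + 4)/2 = 0. The curves meet at u = -4, 2.
On [-4, 2], v = u**2/2 - u + 11 is on top; that piece has area ∫[-4,2] (-3*u**2/2 - 3*u + 12) du = 54.

54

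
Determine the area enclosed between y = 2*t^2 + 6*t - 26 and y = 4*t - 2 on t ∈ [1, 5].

The difference (2*t^2 + 6*t - 26) - (4*t - 2) = 2*t^2 + 2*t - 24 changes sign at t = 3 inside [1, 5], so split the integral there.
∫[1,3] (2*t^2 + 2*t - 24) dt = -68/3; the area of that piece is 68/3.
∫[3,5] (2*t^2 + 2*t - 24) dt = 100/3.
Total area = 68/3 + 100/3 = 56.

56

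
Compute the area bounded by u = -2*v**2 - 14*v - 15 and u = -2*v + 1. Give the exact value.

Both boundary curves give u as a function of v, so integrate with respect to v. Setting them equal: -2*v**2 - 12*v - 16 = 0, i.e. -2*(v + 2)*(v + 4) = 0, so they meet at v = -4, -2.
For v in [-4, -2], u = -2*v**2 - 14*v - 15 is on the right; area = ∫[-4,-2] (-2*v**2 - 12*v - 16) dv = 8/3.

8/3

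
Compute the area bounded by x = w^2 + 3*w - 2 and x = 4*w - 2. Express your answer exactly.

1/6

Both boundary curves give x as a function of w, so integrate with respect to w. Setting them equal: w^2 - w = 0, i.e. w*(w - 1) = 0, so they meet at w = 0, 1.
For w in [0, 1], x = w^2 + 3*w - 2 is on the left; area = ∫[0,1] (-(w^2 - w)) dw = 1/6.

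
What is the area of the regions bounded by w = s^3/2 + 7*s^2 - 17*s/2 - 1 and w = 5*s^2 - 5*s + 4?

Set the curves equal: s^3/2 + 7*s^2 - 17*s/2 - 1 = 5*s^2 - 5*s + 4, so s^3/2 + 2*s^2 - 7*s/2 - 5 = 0, which factors as (s - 2)*(s + 1)*(s + 5)/2 = 0. The curves meet at s = -5, -1, 2.
On [-5, -1], w = s^3/2 + 7*s^2 - 17*s/2 - 1 is on top; that piece has area ∫[-5,-1] (s^3/2 + 2*s^2 - 7*s/2 - 5) ds = 80/3.
On [-1, 2], w = 5*s^2 - 5*s + 4 is on top; that piece has area ∫[-1,2] (-(s^3/2 + 2*s^2 - 7*s/2 - 5)) ds = 99/8.
Total enclosed area = 80/3 + 99/8 = 937/24.

937/24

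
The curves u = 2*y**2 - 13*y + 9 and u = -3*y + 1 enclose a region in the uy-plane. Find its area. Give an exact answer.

9

Both boundary curves give u as a function of y, so integrate with respect to y. Setting them equal: 2*y**2 - 10*y + 8 = 0, i.e. 2*(y - 4)*(y - 1) = 0, so they meet at y = 1, 4.
For y in [1, 4], u = 2*y**2 - 13*y + 9 is on the left; area = ∫[1,4] (-(2*y**2 - 10*y + 8)) dy = 9.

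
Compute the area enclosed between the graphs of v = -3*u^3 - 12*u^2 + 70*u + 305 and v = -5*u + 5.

4019/2

Set the curves equal: -3*u^3 - 12*u^2 + 70*u + 305 = -5*u + 5, so -3*u^3 - 12*u^2 + 75*u + 300 = 0, which factors as -3*(u - 5)*(u + 4)*(u + 5) = 0. The curves meet at u = -5, -4, 5.
On [-5, -4], v = -5*u + 5 is on top; that piece has area ∫[-5,-4] (-(-3*u^3 - 12*u^2 + 75*u + 300)) du = 19/4.
On [-4, 5], v = -3*u^3 - 12*u^2 + 70*u + 305 is on top; that piece has area ∫[-4,5] (-3*u^3 - 12*u^2 + 75*u + 300) du = 8019/4.
Total enclosed area = 19/4 + 8019/4 = 4019/2.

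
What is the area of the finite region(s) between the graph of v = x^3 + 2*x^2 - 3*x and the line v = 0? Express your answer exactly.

The curve meets the x-axis where x^3 + 2*x^2 - 3*x = 0, i.e. x*(x - 1)*(x + 3) = 0, at x = -3, 0, 1.
On [-3, 0] the curve lies above the axis; ∫[-3,0] (x^3 + 2*x^2 - 3*x) dx = 45/4, giving area 45/4.
On [0, 1] the curve lies below the axis; ∫[0,1] (x^3 + 2*x^2 - 3*x) dx = -7/12, giving area 7/12.
Total area = 45/4 + 7/12 = 71/6.

71/6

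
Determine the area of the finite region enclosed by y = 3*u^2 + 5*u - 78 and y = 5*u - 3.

500

Set the curves equal: 3*u^2 + 5*u - 78 = 5*u - 3, so 3*u^2 - 75 = 0, which factors as 3*(u - 5)*(u + 5) = 0. The curves meet at u = -5, 5.
On [-5, 5], y = 5*u - 3 is on top; that piece has area ∫[-5,5] (-(3*u^2 - 75)) du = 500.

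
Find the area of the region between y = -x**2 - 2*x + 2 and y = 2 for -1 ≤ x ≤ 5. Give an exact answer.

202/3

The difference (-x**2 - 2*x + 2) - (2) = -x**2 - 2*x changes sign at x = 0 inside [-1, 5], so split the integral there.
∫[-1,0] (-x**2 - 2*x) dx = 2/3.
∫[0,5] (-x**2 - 2*x) dx = -200/3; the area of that piece is 200/3.
Total area = 2/3 + 200/3 = 202/3.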